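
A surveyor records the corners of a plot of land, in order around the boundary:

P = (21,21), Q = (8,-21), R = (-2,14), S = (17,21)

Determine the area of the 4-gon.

451.5

Apply the shoelace formula: 2A = Σ (x_i·y_{i+1} − x_{i+1}·y_i), indices taken mod 4.
Σ = (-609) + (70) + (-280) + (-84) = -903
Area = |Σ|/2 = 451.5.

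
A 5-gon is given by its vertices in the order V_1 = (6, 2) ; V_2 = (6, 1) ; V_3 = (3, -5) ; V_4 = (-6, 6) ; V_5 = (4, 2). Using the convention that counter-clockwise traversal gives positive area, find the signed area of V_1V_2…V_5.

Apply the shoelace (surveyor's) formula: 2A = Σ (x_i·y_{i+1} − x_{i+1}·y_i), indices taken mod 5.
V_1→V_2: (6)(1) − (6)(2) = -6
V_2→V_3: (6)(-5) − (3)(1) = -33
V_3→V_4: (3)(6) − (-6)(-5) = -12
V_4→V_5: (-6)(2) − (4)(6) = -36
V_5→V_1: (4)(2) − (6)(2) = -4
Σ = -91
Signed area = Σ/2 = -45.5 (negative ⇒ clockwise traversal).

-45.5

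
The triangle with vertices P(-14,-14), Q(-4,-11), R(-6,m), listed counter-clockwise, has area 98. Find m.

8

Write out the shoelace sum; only the two edges meeting at R involve m:
2·Area = [((-4)·m − (-6)·(-11)) + ((-6)·(-14) − (-14)·m)] + 98
       = 10·m + 116 = 196
⇒ m = 8.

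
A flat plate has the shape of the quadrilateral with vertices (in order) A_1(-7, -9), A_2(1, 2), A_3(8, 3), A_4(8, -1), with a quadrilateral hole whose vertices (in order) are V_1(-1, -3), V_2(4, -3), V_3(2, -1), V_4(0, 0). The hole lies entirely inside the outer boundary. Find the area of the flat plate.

Outer boundary:
Apply the surveyor's formula: 2A = Σ (x_i·y_{i+1} − x_{i+1}·y_i), indices taken mod 4.
Cross-terms: -5, -13, -32, -79  ⇒  Σ = -129
Area = |Σ|/2 = 64.5.
Hole:
Apply Gauss's area formula: 2A = Σ (x_i·y_{i+1} − x_{i+1}·y_i), indices taken mod 4.
Σ = (15) + (2) + (0) + (0) = 17
Area = |Σ|/2 = 8.5.
Net area = 64.5 − 8.5 = 56.

56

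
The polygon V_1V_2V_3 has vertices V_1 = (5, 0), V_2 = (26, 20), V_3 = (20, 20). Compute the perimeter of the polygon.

|V_1V_2| = √((21)² + (20)²) = √841 = 29
|V_2V_3| = √((-6)² + (0)²) = √36 = 6
|V_3V_1| = √((-15)² + (-20)²) = √625 = 25
Perimeter = 29 + 6 + 25 = 60.

60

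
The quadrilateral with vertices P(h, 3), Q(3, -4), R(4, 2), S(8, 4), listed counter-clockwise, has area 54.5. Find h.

-9

Write out the shoelace sum; only the two edges meeting at P involve h:
2·Area = [(8·3 − h·4) + (h·(-4) − 3·3)] + 22
       = -8·h + 37 = 109
⇒ h = -9.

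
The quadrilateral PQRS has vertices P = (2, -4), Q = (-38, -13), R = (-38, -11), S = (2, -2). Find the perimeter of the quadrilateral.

86

|PQ| = √((-40)² + (-9)²) = √1681 = 41
|QR| = √((0)² + (2)²) = √4 = 2
|RS| = √((40)² + (9)²) = √1681 = 41
|SP| = √((0)² + (-2)²) = √4 = 2
Perimeter = 41 + 2 + 41 + 2 = 86.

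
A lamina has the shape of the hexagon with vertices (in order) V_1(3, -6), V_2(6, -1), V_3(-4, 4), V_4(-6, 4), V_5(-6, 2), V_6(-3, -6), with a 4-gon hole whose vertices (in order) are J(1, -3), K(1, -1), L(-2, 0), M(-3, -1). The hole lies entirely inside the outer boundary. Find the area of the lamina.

Outer boundary:
Apply the shoelace (surveyor's) formula: 2A = Σ (x_i·y_{i+1} − x_{i+1}·y_i), indices taken mod 6.
Σ = (33) + (20) + (8) + (12) + (42) + (36) = 151
Area = |Σ|/2 = 75.5.
Hole:
Apply the surveyor's formula: 2A = Σ (x_i·y_{i+1} − x_{i+1}·y_i), indices taken mod 4.
Σ = (2) + (-2) + (2) + (10) = 12
Area = |Σ|/2 = 6.
Net area = 75.5 − 6 = 69.5.

69.5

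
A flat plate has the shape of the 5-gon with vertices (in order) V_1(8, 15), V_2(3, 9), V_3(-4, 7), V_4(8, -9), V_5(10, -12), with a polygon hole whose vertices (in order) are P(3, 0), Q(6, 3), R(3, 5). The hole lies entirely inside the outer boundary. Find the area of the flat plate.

Outer boundary:
Apply Gauss's area formula: 2A = Σ (x_i·y_{i+1} − x_{i+1}·y_i), indices taken mod 5.
Σ = (27) + (57) + (-20) + (-6) + (246) = 304
Area = |Σ|/2 = 152.
Hole:
Apply the surveyor's formula: 2A = Σ (x_i·y_{i+1} − x_{i+1}·y_i), indices taken mod 3.
Cross-terms: 9, 21, -15  ⇒  Σ = 15
Area = |Σ|/2 = 7.5.
Net area = 152 − 7.5 = 144.5.

144.5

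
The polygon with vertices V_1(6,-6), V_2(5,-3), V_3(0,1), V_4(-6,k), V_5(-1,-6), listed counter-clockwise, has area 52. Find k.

The doubled signed area Σ (x_i y_{i+1} − x_{i+1} y_i) is linear in k.
With k=0 it equals 101; the coefficient of k is 1 (from the two edges through V_4).
So 1·k + 101 = 2·52 = 104 ⇒ k = 3.

3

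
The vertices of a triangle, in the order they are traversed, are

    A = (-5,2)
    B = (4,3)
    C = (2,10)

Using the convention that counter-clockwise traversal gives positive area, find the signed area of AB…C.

32.5

Σ = (-23) + (34) + (54) = 65
Signed area = Σ/2 = 32.5 (positive ⇒ counter-clockwise traversal).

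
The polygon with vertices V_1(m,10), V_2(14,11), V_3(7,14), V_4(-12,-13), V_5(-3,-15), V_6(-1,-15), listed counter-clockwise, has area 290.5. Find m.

The doubled signed area Σ (x_i y_{i+1} − x_{i+1} y_i) is linear in m.
With m=0 it equals 217; the coefficient of m is 26 (from the two edges through V_1).
So 26·m + 217 = 2·290.5 = 581 ⇒ m = 14.

14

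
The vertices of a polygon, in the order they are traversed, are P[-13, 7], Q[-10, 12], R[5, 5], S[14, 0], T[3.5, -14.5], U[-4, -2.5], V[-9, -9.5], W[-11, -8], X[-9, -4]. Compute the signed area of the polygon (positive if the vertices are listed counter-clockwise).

Apply the shoelace (surveyor's) formula: 2A = Σ (x_i·y_{i+1} − x_{i+1}·y_i), indices taken mod 9.
Σ = (-86) + (-110) + (-70) + (-203) + (-66.75) + (15.5) + (-32.5) + (-28) + (-115) = -695.75
Signed area = Σ/2 = -347.875 (negative ⇒ clockwise traversal).

-347.875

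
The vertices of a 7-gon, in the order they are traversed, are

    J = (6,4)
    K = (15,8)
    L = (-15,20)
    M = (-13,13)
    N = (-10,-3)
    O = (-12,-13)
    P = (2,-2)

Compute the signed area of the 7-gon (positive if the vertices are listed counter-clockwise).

Apply the shoelace formula: 2A = Σ (x_i·y_{i+1} − x_{i+1}·y_i), indices taken mod 7.
Σ = (-12) + (420) + (65) + (169) + (94) + (50) + (20) = 806
Signed area = Σ/2 = 403 (positive ⇒ counter-clockwise traversal).

403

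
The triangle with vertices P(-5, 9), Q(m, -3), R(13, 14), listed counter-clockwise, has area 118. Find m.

-1

Write out the shoelace sum; only the two edges meeting at Q involve m:
2·Area = [((-5)·(-3) − m·9) + (m·14 − 13·(-3))] + 187
       = 5·m + 241 = 236
⇒ m = -1.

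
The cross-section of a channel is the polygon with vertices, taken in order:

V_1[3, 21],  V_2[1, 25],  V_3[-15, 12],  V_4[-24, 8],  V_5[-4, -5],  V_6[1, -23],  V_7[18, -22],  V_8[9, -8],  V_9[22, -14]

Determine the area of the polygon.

Apply the shoelace (surveyor's) formula: 2A = Σ (x_i·y_{i+1} − x_{i+1}·y_i), indices taken mod 9.
Cross-terms: 54, 387, 168, 152, 97, 392, 54, 50, 504  ⇒  Σ = 1858
Area = |Σ|/2 = 929.

929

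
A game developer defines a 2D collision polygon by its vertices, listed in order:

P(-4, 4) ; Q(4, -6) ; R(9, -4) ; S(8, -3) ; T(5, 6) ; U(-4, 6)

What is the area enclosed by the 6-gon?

P→Q: (-4)(-6) − (4)(4) = 8
Q→R: (4)(-4) − (9)(-6) = 38
R→S: (9)(-3) − (8)(-4) = 5
S→T: (8)(6) − (5)(-3) = 63
T→U: (5)(6) − (-4)(6) = 54
U→P: (-4)(4) − (-4)(6) = 8
Σ = 176
Area = |Σ|/2 = 88.

88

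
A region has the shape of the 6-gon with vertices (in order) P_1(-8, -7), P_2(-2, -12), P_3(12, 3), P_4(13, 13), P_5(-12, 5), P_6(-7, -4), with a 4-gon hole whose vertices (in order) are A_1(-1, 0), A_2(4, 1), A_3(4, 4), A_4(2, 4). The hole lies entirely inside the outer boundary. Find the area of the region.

317.5

Outer boundary:
Σ = (82) + (138) + (117) + (221) + (83) + (17) = 658
Area = |Σ|/2 = 329.
Hole:
Cross-terms: -1, 12, 8, 4  ⇒  Σ = 23
Area = |Σ|/2 = 11.5.
Net area = 329 − 11.5 = 317.5.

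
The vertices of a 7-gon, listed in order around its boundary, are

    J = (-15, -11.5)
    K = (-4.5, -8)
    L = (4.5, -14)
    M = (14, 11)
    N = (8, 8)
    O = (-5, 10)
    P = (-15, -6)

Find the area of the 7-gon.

409.625

J→K: (-15)(-8) − (-4.5)(-11.5) = 68.25
K→L: (-4.5)(-14) − (4.5)(-8) = 99
L→M: (4.5)(11) − (14)(-14) = 245.5
M→N: (14)(8) − (8)(11) = 24
N→O: (8)(10) − (-5)(8) = 120
O→P: (-5)(-6) − (-15)(10) = 180
P→J: (-15)(-11.5) − (-15)(-6) = 82.5
Σ = 819.25
Area = |Σ|/2 = 409.625.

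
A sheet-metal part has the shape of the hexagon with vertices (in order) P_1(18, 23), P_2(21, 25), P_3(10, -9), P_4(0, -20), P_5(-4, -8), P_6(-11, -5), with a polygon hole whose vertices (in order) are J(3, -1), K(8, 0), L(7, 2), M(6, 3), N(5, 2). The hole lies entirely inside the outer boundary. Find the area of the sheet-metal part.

Outer boundary:
Σ = (-33) + (-439) + (-200) + (-80) + (-68) + (-163) = -983
Area = |Σ|/2 = 491.5.
Hole:
Σ = (8) + (16) + (9) + (-3) + (-11) = 19
Area = |Σ|/2 = 9.5.
Net area = 491.5 − 9.5 = 482.

482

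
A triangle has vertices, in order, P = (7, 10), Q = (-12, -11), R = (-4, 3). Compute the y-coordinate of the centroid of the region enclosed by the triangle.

2/3

Apply the shoelace formula. First the cross-terms c_i = x_i·y_{i+1} − x_{i+1}·y_i:
  43, -80, -61  ⇒  2A = -98, A = -49.
Then Σ (y_i + y_{i+1})·c_i = -196, so ȳ = -196 / (6·(-49)) = 2/3.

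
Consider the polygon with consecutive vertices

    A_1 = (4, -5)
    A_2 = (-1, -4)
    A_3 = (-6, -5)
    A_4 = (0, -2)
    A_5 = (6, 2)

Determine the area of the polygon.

27

Apply Gauss's area formula: 2A = Σ (x_i·y_{i+1} − x_{i+1}·y_i), indices taken mod 5.
A_1→A_2: (4)(-4) − (-1)(-5) = -21
A_2→A_3: (-1)(-5) − (-6)(-4) = -19
A_3→A_4: (-6)(-2) − (0)(-5) = 12
A_4→A_5: (0)(2) − (6)(-2) = 12
A_5→A_1: (6)(-5) − (4)(2) = -38
Σ = -54
Area = |Σ|/2 = 27.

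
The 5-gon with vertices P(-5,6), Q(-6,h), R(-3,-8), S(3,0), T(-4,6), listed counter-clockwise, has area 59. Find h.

7

The doubled signed area Σ (x_i y_{i+1} − x_{i+1} y_i) is linear in h.
With h=0 it equals 132; the coefficient of h is -2 (from the two edges through Q).
So -2·h + 132 = 2·59 = 118 ⇒ h = 7.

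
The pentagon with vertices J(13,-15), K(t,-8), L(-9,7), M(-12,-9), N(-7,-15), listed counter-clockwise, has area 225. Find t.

Write out the shoelace sum; only the two edges meeting at K involve t:
2·Area = [(13·(-8) − t·(-15)) + (t·7 − (-9)·(-8))] + 582
       = 22·t + 406 = 450
⇒ t = 2.

2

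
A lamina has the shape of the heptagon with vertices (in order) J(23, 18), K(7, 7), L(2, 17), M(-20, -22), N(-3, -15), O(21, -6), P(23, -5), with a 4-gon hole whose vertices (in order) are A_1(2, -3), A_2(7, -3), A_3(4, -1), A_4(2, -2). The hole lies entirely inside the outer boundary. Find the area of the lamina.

Outer boundary:
Σ = (35) + (105) + (296) + (234) + (333) + (33) + (529) = 1565
Area = |Σ|/2 = 782.5.
Hole:
Σ = (15) + (5) + (-6) + (-2) = 12
Area = |Σ|/2 = 6.
Net area = 782.5 − 6 = 776.5.

776.5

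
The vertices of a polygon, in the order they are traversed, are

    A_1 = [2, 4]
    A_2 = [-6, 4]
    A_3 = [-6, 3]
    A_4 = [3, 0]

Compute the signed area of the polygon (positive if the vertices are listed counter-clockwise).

20.5

Apply the shoelace formula: 2A = Σ (x_i·y_{i+1} − x_{i+1}·y_i), indices taken mod 4.
Σ = (32) + (6) + (-9) + (12) = 41
Signed area = Σ/2 = 20.5 (positive ⇒ counter-clockwise traversal).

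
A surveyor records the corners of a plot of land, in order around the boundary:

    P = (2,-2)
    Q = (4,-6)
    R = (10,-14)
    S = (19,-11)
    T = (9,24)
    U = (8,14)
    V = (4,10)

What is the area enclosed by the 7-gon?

Σ = (-4) + (4) + (156) + (555) + (-66) + (24) + (-28) = 641
Area = |Σ|/2 = 320.5.

320.5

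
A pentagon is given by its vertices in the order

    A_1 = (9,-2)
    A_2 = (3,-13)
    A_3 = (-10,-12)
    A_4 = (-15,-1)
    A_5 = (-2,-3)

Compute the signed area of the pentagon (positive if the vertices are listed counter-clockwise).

Apply the shoelace formula: 2A = Σ (x_i·y_{i+1} − x_{i+1}·y_i), indices taken mod 5.
Σ = (-111) + (-166) + (-170) + (43) + (31) = -373
Signed area = Σ/2 = -186.5 (negative ⇒ clockwise traversal).

-186.5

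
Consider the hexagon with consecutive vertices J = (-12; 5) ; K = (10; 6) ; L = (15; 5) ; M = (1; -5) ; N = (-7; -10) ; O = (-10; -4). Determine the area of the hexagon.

228.5

Apply the shoelace formula: 2A = Σ (x_i·y_{i+1} − x_{i+1}·y_i), indices taken mod 6.
Σ = (-122) + (-40) + (-80) + (-45) + (-72) + (-98) = -457
Area = |Σ|/2 = 228.5.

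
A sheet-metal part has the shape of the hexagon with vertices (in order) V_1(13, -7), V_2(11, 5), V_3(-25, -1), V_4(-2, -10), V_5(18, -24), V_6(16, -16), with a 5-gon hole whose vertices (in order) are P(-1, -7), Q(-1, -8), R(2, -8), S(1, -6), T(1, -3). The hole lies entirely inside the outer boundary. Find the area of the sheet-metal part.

455

Outer boundary:
Apply the shoelace formula: 2A = Σ (x_i·y_{i+1} − x_{i+1}·y_i), indices taken mod 6.
Cross-terms: 142, 114, 248, 228, 96, 96  ⇒  Σ = 924
Area = |Σ|/2 = 462.
Hole:
Cross-terms: 1, 24, -4, 3, -10  ⇒  Σ = 14
Area = |Σ|/2 = 7.
Net area = 462 − 7 = 455.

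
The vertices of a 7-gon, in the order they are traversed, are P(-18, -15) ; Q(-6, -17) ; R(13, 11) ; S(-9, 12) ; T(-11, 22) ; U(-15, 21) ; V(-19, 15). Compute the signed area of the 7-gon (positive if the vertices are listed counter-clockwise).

694

Apply the surveyor's formula: 2A = Σ (x_i·y_{i+1} − x_{i+1}·y_i), indices taken mod 7.
Σ = (216) + (155) + (255) + (-66) + (99) + (174) + (555) = 1388
Signed area = Σ/2 = 694 (positive ⇒ counter-clockwise traversal).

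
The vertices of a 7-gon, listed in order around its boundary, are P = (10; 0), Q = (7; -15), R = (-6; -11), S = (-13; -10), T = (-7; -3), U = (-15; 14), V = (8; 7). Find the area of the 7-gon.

Σ = (-150) + (-167) + (-83) + (-31) + (-143) + (-217) + (-70) = -861
Area = |Σ|/2 = 430.5.

430.5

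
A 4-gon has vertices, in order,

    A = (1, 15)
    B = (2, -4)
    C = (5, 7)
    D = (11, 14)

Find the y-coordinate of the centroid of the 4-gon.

55/6

Apply the shoelace (surveyor's) formula. First the cross-terms c_i = x_i·y_{i+1} − x_{i+1}·y_i:
  -34, 34, -7, 151  ⇒  2A = 144, A = 72.
Then Σ (y_i + y_{i+1})·c_i = 3960, so ȳ = 3960 / (6·72) = 55/6.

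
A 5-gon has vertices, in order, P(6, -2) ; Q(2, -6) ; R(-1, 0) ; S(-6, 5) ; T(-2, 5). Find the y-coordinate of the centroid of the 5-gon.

Apply the shoelace formula. First the cross-terms c_i = x_i·y_{i+1} − x_{i+1}·y_i:
  -32, -6, -5, -20, -26  ⇒  2A = -89, A = -44.5.
Then Σ (y_i + y_{i+1})·c_i = -11, so ȳ = -11 / (6·(-44.5)) = 11/267.

11/267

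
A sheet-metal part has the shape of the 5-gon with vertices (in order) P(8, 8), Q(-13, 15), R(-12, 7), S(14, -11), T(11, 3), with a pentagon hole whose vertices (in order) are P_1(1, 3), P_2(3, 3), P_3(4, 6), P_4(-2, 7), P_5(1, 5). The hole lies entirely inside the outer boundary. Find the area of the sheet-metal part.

Outer boundary:
Cross-terms: 224, 89, 34, 163, 64  ⇒  Σ = 574
Area = |Σ|/2 = 287.
Hole:
Cross-terms: -6, 6, 40, -17, -2  ⇒  Σ = 21
Area = |Σ|/2 = 10.5.
Net area = 287 − 10.5 = 276.5.

276.5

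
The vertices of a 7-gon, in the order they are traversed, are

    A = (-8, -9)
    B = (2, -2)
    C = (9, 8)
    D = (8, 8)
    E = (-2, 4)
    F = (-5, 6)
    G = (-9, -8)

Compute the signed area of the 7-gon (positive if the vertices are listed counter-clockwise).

Σ = (34) + (34) + (8) + (48) + (8) + (94) + (17) = 243
Signed area = Σ/2 = 121.5 (positive ⇒ counter-clockwise traversal).

121.5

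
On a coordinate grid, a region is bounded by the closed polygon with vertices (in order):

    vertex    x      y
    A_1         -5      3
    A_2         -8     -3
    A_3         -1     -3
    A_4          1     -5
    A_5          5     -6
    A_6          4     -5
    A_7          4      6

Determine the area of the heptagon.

86

Apply the surveyor's formula: 2A = Σ (x_i·y_{i+1} − x_{i+1}·y_i), indices taken mod 7.
Σ = (39) + (21) + (8) + (19) + (-1) + (44) + (42) = 172
Area = |Σ|/2 = 86.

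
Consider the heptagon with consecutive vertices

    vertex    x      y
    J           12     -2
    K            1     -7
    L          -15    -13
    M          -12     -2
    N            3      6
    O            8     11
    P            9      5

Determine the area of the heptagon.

272

Apply the shoelace formula: 2A = Σ (x_i·y_{i+1} − x_{i+1}·y_i), indices taken mod 7.
Σ = (-82) + (-118) + (-126) + (-66) + (-15) + (-59) + (-78) = -544
Area = |Σ|/2 = 272.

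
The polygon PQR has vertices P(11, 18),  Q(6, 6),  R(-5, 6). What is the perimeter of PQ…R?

|PQ| = √((-5)² + (-12)²) = √169 = 13
|QR| = √((-11)² + (0)²) = √121 = 11
|RP| = √((16)² + (12)²) = √400 = 20
Perimeter = 13 + 11 + 20 = 44.

44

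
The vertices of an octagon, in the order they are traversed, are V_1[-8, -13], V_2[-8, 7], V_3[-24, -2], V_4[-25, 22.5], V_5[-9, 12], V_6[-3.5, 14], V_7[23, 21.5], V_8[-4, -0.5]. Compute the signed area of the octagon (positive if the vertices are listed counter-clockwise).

Apply Gauss's area formula: 2A = Σ (x_i·y_{i+1} − x_{i+1}·y_i), indices taken mod 8.
V_1→V_2: (-8)(7) − (-8)(-13) = -160
V_2→V_3: (-8)(-2) − (-24)(7) = 184
V_3→V_4: (-24)(22.5) − (-25)(-2) = -590
V_4→V_5: (-25)(12) − (-9)(22.5) = -97.5
V_5→V_6: (-9)(14) − (-3.5)(12) = -84
V_6→V_7: (-3.5)(21.5) − (23)(14) = -397.25
V_7→V_8: (23)(-0.5) − (-4)(21.5) = 74.5
V_8→V_1: (-4)(-13) − (-8)(-0.5) = 48
Σ = -1022.25
Signed area = Σ/2 = -511.125 (negative ⇒ clockwise traversal).

-511.125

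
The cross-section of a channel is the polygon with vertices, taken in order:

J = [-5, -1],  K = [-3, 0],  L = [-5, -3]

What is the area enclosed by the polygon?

Apply the shoelace formula: 2A = Σ (x_i·y_{i+1} − x_{i+1}·y_i), indices taken mod 3.
Σ = (-3) + (9) + (-10) = -4
Area = |Σ|/2 = 2.

2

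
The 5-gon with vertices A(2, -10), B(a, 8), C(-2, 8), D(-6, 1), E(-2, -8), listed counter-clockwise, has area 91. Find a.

1

Write out the shoelace sum; only the two edges meeting at B involve a:
2·Area = [(2·8 − a·(-10)) + (a·8 − (-2)·8)] + 132
       = 18·a + 164 = 182
⇒ a = 1.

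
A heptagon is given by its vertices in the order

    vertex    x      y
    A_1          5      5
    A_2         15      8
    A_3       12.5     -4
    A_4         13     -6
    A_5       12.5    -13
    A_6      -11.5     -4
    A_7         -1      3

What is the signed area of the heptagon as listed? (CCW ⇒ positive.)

Apply Gauss's area formula: 2A = Σ (x_i·y_{i+1} − x_{i+1}·y_i), indices taken mod 7.
Σ = (-35) + (-160) + (-23) + (-94) + (-199.5) + (-38.5) + (-20) = -570
Signed area = Σ/2 = -285 (negative ⇒ clockwise traversal).

-285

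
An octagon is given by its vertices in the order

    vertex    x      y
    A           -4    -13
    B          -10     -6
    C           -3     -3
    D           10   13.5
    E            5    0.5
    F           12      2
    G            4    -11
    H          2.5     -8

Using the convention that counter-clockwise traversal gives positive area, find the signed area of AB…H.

Σ = (-106) + (12) + (-10.5) + (-62.5) + (4) + (-140) + (-4.5) + (-64.5) = -372
Signed area = Σ/2 = -186 (negative ⇒ clockwise traversal).

-186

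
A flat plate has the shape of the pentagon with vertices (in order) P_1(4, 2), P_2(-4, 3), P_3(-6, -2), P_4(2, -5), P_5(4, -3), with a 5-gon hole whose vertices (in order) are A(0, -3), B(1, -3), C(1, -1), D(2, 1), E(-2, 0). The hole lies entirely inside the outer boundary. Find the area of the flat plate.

Outer boundary:
Apply the shoelace formula: 2A = Σ (x_i·y_{i+1} − x_{i+1}·y_i), indices taken mod 5.
Σ = (20) + (26) + (34) + (14) + (20) = 114
Area = |Σ|/2 = 57.
Hole:
Σ = (3) + (2) + (3) + (2) + (6) = 16
Area = |Σ|/2 = 8.
Net area = 57 − 8 = 49.

49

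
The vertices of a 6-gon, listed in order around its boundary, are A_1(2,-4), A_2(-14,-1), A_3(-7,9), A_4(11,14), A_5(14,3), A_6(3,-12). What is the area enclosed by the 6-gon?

358

Apply Gauss's area formula: 2A = Σ (x_i·y_{i+1} − x_{i+1}·y_i), indices taken mod 6.
Cross-terms: -58, -133, -197, -163, -177, 12  ⇒  Σ = -716
Area = |Σ|/2 = 358.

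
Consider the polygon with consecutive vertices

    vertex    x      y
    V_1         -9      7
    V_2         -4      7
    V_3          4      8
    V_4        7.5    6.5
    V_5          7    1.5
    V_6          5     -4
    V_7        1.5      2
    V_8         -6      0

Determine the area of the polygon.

Apply the shoelace formula: 2A = Σ (x_i·y_{i+1} − x_{i+1}·y_i), indices taken mod 8.
Σ = (-35) + (-60) + (-34) + (-34.25) + (-35.5) + (16) + (12) + (-42) = -212.75
Area = |Σ|/2 = 106.375.

106.375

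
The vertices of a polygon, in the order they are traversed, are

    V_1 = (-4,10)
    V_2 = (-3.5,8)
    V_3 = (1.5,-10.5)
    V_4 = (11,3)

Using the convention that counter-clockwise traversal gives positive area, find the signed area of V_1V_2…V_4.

134.875

Apply the surveyor's formula: 2A = Σ (x_i·y_{i+1} − x_{i+1}·y_i), indices taken mod 4.
Σ = (3) + (24.75) + (120) + (122) = 269.75
Signed area = Σ/2 = 134.875 (positive ⇒ counter-clockwise traversal).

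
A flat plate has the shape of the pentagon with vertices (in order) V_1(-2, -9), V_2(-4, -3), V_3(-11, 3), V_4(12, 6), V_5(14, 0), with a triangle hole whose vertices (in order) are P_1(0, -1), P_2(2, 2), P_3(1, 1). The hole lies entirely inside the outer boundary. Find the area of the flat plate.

193

Outer boundary:
V_1→V_2: (-2)(-3) − (-4)(-9) = -30
V_2→V_3: (-4)(3) − (-11)(-3) = -45
V_3→V_4: (-11)(6) − (12)(3) = -102
V_4→V_5: (12)(0) − (14)(6) = -84
V_5→V_1: (14)(-9) − (-2)(0) = -126
Σ = -387
Area = |Σ|/2 = 193.5.
Hole:
Apply the shoelace (surveyor's) formula: 2A = Σ (x_i·y_{i+1} − x_{i+1}·y_i), indices taken mod 3.
Cross-terms: 2, 0, -1  ⇒  Σ = 1
Area = |Σ|/2 = 0.5.
Net area = 193.5 − 0.5 = 193.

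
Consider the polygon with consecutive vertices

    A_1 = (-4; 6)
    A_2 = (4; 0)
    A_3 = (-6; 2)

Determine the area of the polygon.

Cross-terms: -24, 8, -28  ⇒  Σ = -44
Area = |Σ|/2 = 22.

22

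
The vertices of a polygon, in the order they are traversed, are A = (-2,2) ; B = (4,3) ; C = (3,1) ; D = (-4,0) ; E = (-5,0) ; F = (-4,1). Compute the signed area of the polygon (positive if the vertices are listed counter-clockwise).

-13

Apply the surveyor's formula: 2A = Σ (x_i·y_{i+1} − x_{i+1}·y_i), indices taken mod 6.
Σ = (-14) + (-5) + (4) + (0) + (-5) + (-6) = -26
Signed area = Σ/2 = -13 (negative ⇒ clockwise traversal).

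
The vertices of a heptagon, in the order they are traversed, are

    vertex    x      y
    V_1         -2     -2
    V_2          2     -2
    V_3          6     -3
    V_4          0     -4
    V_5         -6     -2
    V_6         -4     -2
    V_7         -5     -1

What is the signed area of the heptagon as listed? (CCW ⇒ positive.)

-14

Apply the shoelace formula: 2A = Σ (x_i·y_{i+1} − x_{i+1}·y_i), indices taken mod 7.
Cross-terms: 8, 6, -24, -24, 4, -6, 8  ⇒  Σ = -28
Signed area = Σ/2 = -14 (negative ⇒ clockwise traversal).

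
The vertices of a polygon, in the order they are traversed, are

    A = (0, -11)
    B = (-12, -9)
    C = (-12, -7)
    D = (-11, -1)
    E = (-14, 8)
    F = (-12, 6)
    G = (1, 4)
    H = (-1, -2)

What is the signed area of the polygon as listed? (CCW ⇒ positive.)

Apply the surveyor's formula: 2A = Σ (x_i·y_{i+1} − x_{i+1}·y_i), indices taken mod 8.
Σ = (-132) + (-24) + (-65) + (-102) + (12) + (-54) + (2) + (11) = -352
Signed area = Σ/2 = -176 (negative ⇒ clockwise traversal).

-176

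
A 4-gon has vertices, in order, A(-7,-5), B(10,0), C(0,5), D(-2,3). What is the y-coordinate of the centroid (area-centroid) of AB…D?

2/47

Apply the surveyor's formula. First the cross-terms c_i = x_i·y_{i+1} − x_{i+1}·y_i:
  50, 50, 10, 31  ⇒  2A = 141, A = 70.5.
Then Σ (y_i + y_{i+1})·c_i = 18, so ȳ = 18 / (6·70.5) = 2/47.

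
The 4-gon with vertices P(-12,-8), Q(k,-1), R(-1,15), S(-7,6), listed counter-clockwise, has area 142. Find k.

The doubled signed area Σ (x_i y_{i+1} − x_{i+1} y_i) is linear in k.
With k=0 it equals 238; the coefficient of k is 23 (from the two edges through Q).
So 23·k + 238 = 2·142 = 284 ⇒ k = 2.

2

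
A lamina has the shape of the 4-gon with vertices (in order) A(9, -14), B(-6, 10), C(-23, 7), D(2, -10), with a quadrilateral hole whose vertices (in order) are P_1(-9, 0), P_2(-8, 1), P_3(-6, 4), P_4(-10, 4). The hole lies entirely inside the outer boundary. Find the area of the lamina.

227.5

Outer boundary:
Apply Gauss's area formula: 2A = Σ (x_i·y_{i+1} − x_{i+1}·y_i), indices taken mod 4.
Σ = (6) + (188) + (216) + (62) = 472
Area = |Σ|/2 = 236.
Hole:
Apply Gauss's area formula: 2A = Σ (x_i·y_{i+1} − x_{i+1}·y_i), indices taken mod 4.
Σ = (-9) + (-26) + (16) + (36) = 17
Area = |Σ|/2 = 8.5.
Net area = 236 − 8.5 = 227.5.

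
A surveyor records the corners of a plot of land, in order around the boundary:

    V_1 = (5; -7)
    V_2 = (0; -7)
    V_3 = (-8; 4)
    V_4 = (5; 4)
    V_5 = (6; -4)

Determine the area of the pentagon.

104.5

Σ = (-35) + (-56) + (-52) + (-44) + (-22) = -209
Area = |Σ|/2 = 104.5.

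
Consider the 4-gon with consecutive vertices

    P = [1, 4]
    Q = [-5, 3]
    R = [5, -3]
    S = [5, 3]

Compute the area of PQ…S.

Apply the surveyor's formula: 2A = Σ (x_i·y_{i+1} − x_{i+1}·y_i), indices taken mod 4.
P→Q: (1)(3) − (-5)(4) = 23
Q→R: (-5)(-3) − (5)(3) = 0
R→S: (5)(3) − (5)(-3) = 30
S→P: (5)(4) − (1)(3) = 17
Σ = 70
Area = |Σ|/2 = 35.

35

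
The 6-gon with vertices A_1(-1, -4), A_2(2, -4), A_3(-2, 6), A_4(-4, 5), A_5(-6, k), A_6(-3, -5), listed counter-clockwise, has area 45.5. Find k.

6

The doubled signed area Σ (x_i y_{i+1} − x_{i+1} y_i) is linear in k.
With k=0 it equals 97; the coefficient of k is -1 (from the two edges through A_5).
So -1·k + 97 = 2·45.5 = 91 ⇒ k = 6.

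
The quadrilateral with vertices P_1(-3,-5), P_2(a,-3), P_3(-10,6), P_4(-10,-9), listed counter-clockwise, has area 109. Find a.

6

The doubled signed area Σ (x_i y_{i+1} − x_{i+1} y_i) is linear in a.
With a=0 it equals 152; the coefficient of a is 11 (from the two edges through P_2).
So 11·a + 152 = 2·109 = 218 ⇒ a = 6.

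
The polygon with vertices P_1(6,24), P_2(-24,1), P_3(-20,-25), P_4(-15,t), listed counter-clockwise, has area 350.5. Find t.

-9

The doubled signed area Σ (x_i y_{i+1} − x_{i+1} y_i) is linear in t.
With t=0 it equals 467; the coefficient of t is -26 (from the two edges through P_4).
So -26·t + 467 = 2·350.5 = 701 ⇒ t = -9.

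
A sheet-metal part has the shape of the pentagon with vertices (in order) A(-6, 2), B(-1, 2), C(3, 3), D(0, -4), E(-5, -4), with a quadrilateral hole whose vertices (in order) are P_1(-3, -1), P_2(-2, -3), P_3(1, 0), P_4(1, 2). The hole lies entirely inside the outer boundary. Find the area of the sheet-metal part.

Outer boundary:
Apply the shoelace formula: 2A = Σ (x_i·y_{i+1} − x_{i+1}·y_i), indices taken mod 5.
A→B: (-6)(2) − (-1)(2) = -10
B→C: (-1)(3) − (3)(2) = -9
C→D: (3)(-4) − (0)(3) = -12
D→E: (0)(-4) − (-5)(-4) = -20
E→A: (-5)(2) − (-6)(-4) = -34
Σ = -85
Area = |Σ|/2 = 42.5.
Hole:
Apply the shoelace (surveyor's) formula: 2A = Σ (x_i·y_{i+1} − x_{i+1}·y_i), indices taken mod 4.
Σ = (7) + (3) + (2) + (5) = 17
Area = |Σ|/2 = 8.5.
Net area = 42.5 − 8.5 = 34.

34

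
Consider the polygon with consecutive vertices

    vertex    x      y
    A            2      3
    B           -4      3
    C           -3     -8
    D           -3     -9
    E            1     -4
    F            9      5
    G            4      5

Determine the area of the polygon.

75.5

Apply the surveyor's formula: 2A = Σ (x_i·y_{i+1} − x_{i+1}·y_i), indices taken mod 7.
Σ = (18) + (41) + (3) + (21) + (41) + (25) + (2) = 151
Area = |Σ|/2 = 75.5.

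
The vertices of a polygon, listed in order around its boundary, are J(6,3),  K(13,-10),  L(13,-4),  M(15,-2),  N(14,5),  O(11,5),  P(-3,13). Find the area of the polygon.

101

Apply the shoelace formula: 2A = Σ (x_i·y_{i+1} − x_{i+1}·y_i), indices taken mod 7.
Cross-terms: -99, 78, 34, 103, 15, 158, -87  ⇒  Σ = 202
Area = |Σ|/2 = 101.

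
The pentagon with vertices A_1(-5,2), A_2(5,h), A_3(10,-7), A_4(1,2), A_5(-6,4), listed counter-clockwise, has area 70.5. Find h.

The doubled signed area Σ (x_i y_{i+1} − x_{i+1} y_i) is linear in h.
With h=0 it equals 6; the coefficient of h is -15 (from the two edges through A_2).
So -15·h + 6 = 2·70.5 = 141 ⇒ h = -9.

-9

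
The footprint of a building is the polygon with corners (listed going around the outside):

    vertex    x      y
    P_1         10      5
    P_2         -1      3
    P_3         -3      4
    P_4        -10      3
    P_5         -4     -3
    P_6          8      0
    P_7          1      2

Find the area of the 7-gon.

Apply the shoelace formula: 2A = Σ (x_i·y_{i+1} − x_{i+1}·y_i), indices taken mod 7.
Σ = (35) + (5) + (31) + (42) + (24) + (16) + (-15) = 138
Area = |Σ|/2 = 69.

69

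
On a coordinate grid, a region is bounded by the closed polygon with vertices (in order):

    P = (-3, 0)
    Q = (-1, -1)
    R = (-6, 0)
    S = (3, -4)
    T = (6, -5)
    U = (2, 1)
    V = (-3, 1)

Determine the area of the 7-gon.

27

Apply the shoelace formula: 2A = Σ (x_i·y_{i+1} − x_{i+1}·y_i), indices taken mod 7.
Σ = (3) + (-6) + (24) + (9) + (16) + (5) + (3) = 54
Area = |Σ|/2 = 27.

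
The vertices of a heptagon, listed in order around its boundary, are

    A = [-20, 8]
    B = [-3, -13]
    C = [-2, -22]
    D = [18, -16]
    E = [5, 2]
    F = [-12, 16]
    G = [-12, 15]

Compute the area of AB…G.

Apply the shoelace formula: 2A = Σ (x_i·y_{i+1} − x_{i+1}·y_i), indices taken mod 7.
A→B: (-20)(-13) − (-3)(8) = 284
B→C: (-3)(-22) − (-2)(-13) = 40
C→D: (-2)(-16) − (18)(-22) = 428
D→E: (18)(2) − (5)(-16) = 116
E→F: (5)(16) − (-12)(2) = 104
F→G: (-12)(15) − (-12)(16) = 12
G→A: (-12)(8) − (-20)(15) = 204
Σ = 1188
Area = |Σ|/2 = 594.

594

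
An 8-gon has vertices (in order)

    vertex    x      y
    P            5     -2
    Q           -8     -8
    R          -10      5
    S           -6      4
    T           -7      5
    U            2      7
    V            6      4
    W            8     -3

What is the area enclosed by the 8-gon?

166

Σ = (-56) + (-120) + (-10) + (-2) + (-59) + (-34) + (-50) + (-1) = -332
Area = |Σ|/2 = 166.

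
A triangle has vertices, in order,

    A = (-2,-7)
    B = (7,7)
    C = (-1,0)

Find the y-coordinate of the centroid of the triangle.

Apply the shoelace (surveyor's) formula. First the cross-terms c_i = x_i·y_{i+1} − x_{i+1}·y_i:
  35, 7, 7  ⇒  2A = 49, A = 24.5.
Then Σ (y_i + y_{i+1})·c_i = 0, so ȳ = 0 / (6·24.5) = 0.

0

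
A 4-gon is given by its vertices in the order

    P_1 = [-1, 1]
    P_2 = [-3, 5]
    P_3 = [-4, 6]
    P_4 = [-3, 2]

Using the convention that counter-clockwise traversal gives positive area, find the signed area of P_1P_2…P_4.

4.5

Apply the shoelace (surveyor's) formula: 2A = Σ (x_i·y_{i+1} − x_{i+1}·y_i), indices taken mod 4.
Σ = (-2) + (2) + (10) + (-1) = 9
Signed area = Σ/2 = 4.5 (positive ⇒ counter-clockwise traversal).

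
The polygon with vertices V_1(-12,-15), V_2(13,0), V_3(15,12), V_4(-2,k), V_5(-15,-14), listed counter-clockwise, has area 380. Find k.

10

Write out the shoelace sum; only the two edges meeting at V_4 involve k:
2·Area = [(15·k − (-2)·12) + ((-2)·(-14) − (-15)·k)] + 408
       = 30·k + 460 = 760
⇒ k = 10.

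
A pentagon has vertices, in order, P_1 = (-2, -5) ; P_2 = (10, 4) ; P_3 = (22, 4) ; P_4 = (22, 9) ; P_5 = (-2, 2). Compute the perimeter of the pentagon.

|P_1P_2| = √((12)² + (9)²) = √225 = 15
|P_2P_3| = √((12)² + (0)²) = √144 = 12
|P_3P_4| = √((0)² + (5)²) = √25 = 5
|P_4P_5| = √((-24)² + (-7)²) = √625 = 25
|P_5P_1| = √((0)² + (-7)²) = √49 = 7
Perimeter = 15 + 12 + 5 + 25 + 7 = 64.

64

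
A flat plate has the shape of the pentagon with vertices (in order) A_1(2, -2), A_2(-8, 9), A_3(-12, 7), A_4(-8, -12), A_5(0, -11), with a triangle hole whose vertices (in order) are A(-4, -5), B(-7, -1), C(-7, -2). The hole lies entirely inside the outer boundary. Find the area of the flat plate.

Outer boundary:
Σ = (2) + (52) + (200) + (88) + (22) = 364
Area = |Σ|/2 = 182.
Hole:
A→B: (-4)(-1) − (-7)(-5) = -31
B→C: (-7)(-2) − (-7)(-1) = 7
C→A: (-7)(-5) − (-4)(-2) = 27
Σ = 3
Area = |Σ|/2 = 1.5.
Net area = 182 − 1.5 = 180.5.

180.5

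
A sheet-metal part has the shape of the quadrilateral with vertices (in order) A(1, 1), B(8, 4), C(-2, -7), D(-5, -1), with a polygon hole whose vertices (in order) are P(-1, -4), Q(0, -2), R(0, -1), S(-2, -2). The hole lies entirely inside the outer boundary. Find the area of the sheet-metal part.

41.5

Outer boundary:
Apply the shoelace (surveyor's) formula: 2A = Σ (x_i·y_{i+1} − x_{i+1}·y_i), indices taken mod 4.
Σ = (-4) + (-48) + (-33) + (-4) = -89
Area = |Σ|/2 = 44.5.
Hole:
Apply Gauss's area formula: 2A = Σ (x_i·y_{i+1} − x_{i+1}·y_i), indices taken mod 4.
Σ = (2) + (0) + (-2) + (6) = 6
Area = |Σ|/2 = 3.
Net area = 44.5 − 3 = 41.5.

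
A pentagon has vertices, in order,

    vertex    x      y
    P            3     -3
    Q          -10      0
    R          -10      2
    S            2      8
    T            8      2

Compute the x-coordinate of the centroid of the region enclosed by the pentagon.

-11/21

Apply the surveyor's formula. First the cross-terms c_i = x_i·y_{i+1} − x_{i+1}·y_i:
  -30, -20, -84, -60, -30  ⇒  2A = -224, A = -112.
Then Σ (x_i + x_{i+1})·c_i = 352, so x̄ = 352 / (6·(-112)) = -11/21.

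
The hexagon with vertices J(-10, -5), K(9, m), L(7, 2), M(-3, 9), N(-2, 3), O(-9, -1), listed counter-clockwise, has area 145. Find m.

The doubled signed area Σ (x_i y_{i+1} − x_{i+1} y_i) is linear in m.
With m=0 it equals 205; the coefficient of m is -17 (from the two edges through K).
So -17·m + 205 = 2·145 = 290 ⇒ m = -5.

-5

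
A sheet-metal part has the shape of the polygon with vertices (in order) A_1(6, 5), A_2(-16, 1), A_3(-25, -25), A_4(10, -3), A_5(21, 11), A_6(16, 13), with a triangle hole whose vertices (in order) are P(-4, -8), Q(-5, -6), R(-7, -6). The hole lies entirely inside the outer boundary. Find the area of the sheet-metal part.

552

Outer boundary:
A_1→A_2: (6)(1) − (-16)(5) = 86
A_2→A_3: (-16)(-25) − (-25)(1) = 425
A_3→A_4: (-25)(-3) − (10)(-25) = 325
A_4→A_5: (10)(11) − (21)(-3) = 173
A_5→A_6: (21)(13) − (16)(11) = 97
A_6→A_1: (16)(5) − (6)(13) = 2
Σ = 1108
Area = |Σ|/2 = 554.
Hole:
P→Q: (-4)(-6) − (-5)(-8) = -16
Q→R: (-5)(-6) − (-7)(-6) = -12
R→P: (-7)(-8) − (-4)(-6) = 32
Σ = 4
Area = |Σ|/2 = 2.
Net area = 554 − 2 = 552.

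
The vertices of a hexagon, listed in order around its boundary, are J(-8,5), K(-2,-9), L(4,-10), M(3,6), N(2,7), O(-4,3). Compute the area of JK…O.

Apply Gauss's area formula: 2A = Σ (x_i·y_{i+1} − x_{i+1}·y_i), indices taken mod 6.
Σ = (82) + (56) + (54) + (9) + (34) + (4) = 239
Area = |Σ|/2 = 119.5.

119.5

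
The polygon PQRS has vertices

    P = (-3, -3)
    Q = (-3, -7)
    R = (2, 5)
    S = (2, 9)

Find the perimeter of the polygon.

|PQ| = √((0)² + (-4)²) = √16 = 4
|QR| = √((5)² + (12)²) = √169 = 13
|RS| = √((0)² + (4)²) = √16 = 4
|SP| = √((-5)² + (-12)²) = √169 = 13
Perimeter = 4 + 13 + 4 + 13 = 34.

34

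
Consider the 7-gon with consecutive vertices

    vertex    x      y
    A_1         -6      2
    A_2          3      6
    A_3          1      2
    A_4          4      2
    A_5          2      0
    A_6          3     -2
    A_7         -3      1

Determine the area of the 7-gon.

Apply the shoelace (surveyor's) formula: 2A = Σ (x_i·y_{i+1} − x_{i+1}·y_i), indices taken mod 7.
Σ = (-42) + (0) + (-6) + (-4) + (-4) + (-3) + (0) = -59
Area = |Σ|/2 = 29.5.

29.5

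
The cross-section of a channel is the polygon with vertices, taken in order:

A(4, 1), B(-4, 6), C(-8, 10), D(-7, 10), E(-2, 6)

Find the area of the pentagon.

A→B: (4)(6) − (-4)(1) = 28
B→C: (-4)(10) − (-8)(6) = 8
C→D: (-8)(10) − (-7)(10) = -10
D→E: (-7)(6) − (-2)(10) = -22
E→A: (-2)(1) − (4)(6) = -26
Σ = -22
Area = |Σ|/2 = 11.

11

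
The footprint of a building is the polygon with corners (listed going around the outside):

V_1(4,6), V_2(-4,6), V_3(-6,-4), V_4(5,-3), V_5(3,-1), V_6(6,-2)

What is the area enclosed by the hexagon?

Apply the shoelace (surveyor's) formula: 2A = Σ (x_i·y_{i+1} − x_{i+1}·y_i), indices taken mod 6.
Σ = (48) + (52) + (38) + (4) + (0) + (44) = 186
Area = |Σ|/2 = 93.

93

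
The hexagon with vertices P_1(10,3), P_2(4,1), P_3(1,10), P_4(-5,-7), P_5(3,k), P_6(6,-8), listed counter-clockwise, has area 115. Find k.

Write out the shoelace sum; only the two edges meeting at P_5 involve k:
2·Area = [((-5)·k − 3·(-7)) + (3·(-8) − 6·k)] + 178
       = -11·k + 175 = 230
⇒ k = -5.

-5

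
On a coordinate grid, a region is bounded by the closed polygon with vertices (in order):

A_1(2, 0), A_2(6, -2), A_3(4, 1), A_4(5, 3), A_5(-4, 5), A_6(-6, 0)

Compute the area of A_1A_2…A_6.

Apply the surveyor's formula: 2A = Σ (x_i·y_{i+1} − x_{i+1}·y_i), indices taken mod 6.
Σ = (-4) + (14) + (7) + (37) + (30) + (0) = 84
Area = |Σ|/2 = 42.

42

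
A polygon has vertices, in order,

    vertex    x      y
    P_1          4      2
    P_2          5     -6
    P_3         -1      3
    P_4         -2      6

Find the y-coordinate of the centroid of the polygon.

115/159

Apply Gauss's area formula. First the cross-terms c_i = x_i·y_{i+1} − x_{i+1}·y_i:
  -34, 9, 0, -28  ⇒  2A = -53, A = -26.5.
Then Σ (y_i + y_{i+1})·c_i = -115, so ȳ = -115 / (6·(-26.5)) = 115/159.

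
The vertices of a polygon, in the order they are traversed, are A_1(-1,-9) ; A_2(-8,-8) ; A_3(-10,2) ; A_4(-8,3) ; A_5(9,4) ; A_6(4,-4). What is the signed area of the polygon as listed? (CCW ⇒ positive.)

Apply the shoelace formula: 2A = Σ (x_i·y_{i+1} − x_{i+1}·y_i), indices taken mod 6.
A_1→A_2: (-1)(-8) − (-8)(-9) = -64
A_2→A_3: (-8)(2) − (-10)(-8) = -96
A_3→A_4: (-10)(3) − (-8)(2) = -14
A_4→A_5: (-8)(4) − (9)(3) = -59
A_5→A_6: (9)(-4) − (4)(4) = -52
A_6→A_1: (4)(-9) − (-1)(-4) = -40
Σ = -325
Signed area = Σ/2 = -162.5 (negative ⇒ clockwise traversal).

-162.5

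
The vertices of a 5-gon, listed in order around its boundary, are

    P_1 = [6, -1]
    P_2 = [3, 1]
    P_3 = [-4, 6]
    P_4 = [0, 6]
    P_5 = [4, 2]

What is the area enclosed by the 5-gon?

Apply the shoelace formula: 2A = Σ (x_i·y_{i+1} − x_{i+1}·y_i), indices taken mod 5.
Σ = (9) + (22) + (-24) + (-24) + (-16) = -33
Area = |Σ|/2 = 16.5.

16.5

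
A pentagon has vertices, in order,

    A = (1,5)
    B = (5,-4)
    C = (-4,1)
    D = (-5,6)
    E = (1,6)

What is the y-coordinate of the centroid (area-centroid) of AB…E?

143/72

Apply the shoelace (surveyor's) formula. First the cross-terms c_i = x_i·y_{i+1} − x_{i+1}·y_i:
  -29, -11, -19, -36, -1  ⇒  2A = -96, A = -48.
Then Σ (y_i + y_{i+1})·c_i = -572, so ȳ = -572 / (6·(-48)) = 143/72.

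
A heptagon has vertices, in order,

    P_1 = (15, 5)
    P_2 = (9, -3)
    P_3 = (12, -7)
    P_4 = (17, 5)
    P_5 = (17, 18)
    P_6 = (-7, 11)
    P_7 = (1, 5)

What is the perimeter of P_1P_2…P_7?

|P_1P_2| = √((-6)² + (-8)²) = √100 = 10
|P_2P_3| = √((3)² + (-4)²) = √25 = 5
|P_3P_4| = √((5)² + (12)²) = √169 = 13
|P_4P_5| = √((0)² + (13)²) = √169 = 13
|P_5P_6| = √((-24)² + (-7)²) = √625 = 25
|P_6P_7| = √((8)² + (-6)²) = √100 = 10
|P_7P_1| = √((14)² + (0)²) = √196 = 14
Perimeter = 10 + 5 + 13 + 13 + 25 + 10 + 14 = 90.

90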